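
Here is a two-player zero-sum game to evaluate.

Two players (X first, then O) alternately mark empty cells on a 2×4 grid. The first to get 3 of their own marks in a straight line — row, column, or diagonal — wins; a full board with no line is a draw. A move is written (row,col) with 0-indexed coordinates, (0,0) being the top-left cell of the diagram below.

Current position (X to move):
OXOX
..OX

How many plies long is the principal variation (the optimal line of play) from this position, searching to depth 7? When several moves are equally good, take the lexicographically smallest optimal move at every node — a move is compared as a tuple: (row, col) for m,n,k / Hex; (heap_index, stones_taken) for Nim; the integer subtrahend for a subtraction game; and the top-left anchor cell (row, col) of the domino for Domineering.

PV length from [OXOX/..OX]: 2 plies

p1 X@[OXOX/..OX]: (1,0)[OXOX/X.OX]+0* (1,1)[OXOX/.XOX]+0
p2 O@[OXOX/X.OX]: (1,1)[OXOX/XOOX]+0*
p3 X@[OXOX/XOOX] terminal +0; root [OXOX/..OX] d7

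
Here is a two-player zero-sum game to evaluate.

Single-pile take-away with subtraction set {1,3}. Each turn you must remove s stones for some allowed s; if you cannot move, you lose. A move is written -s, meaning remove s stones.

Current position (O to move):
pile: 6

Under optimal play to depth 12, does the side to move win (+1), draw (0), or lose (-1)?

ply 1, O at 6 | -1=-1→5*; -3=-1→3
ply 2, X at 5 | -1=+1→4*; -3=+1→2
ply 3, O at 4 | -1=-1→3*; -3=-1→1
ply 4, X at 3 | -1=+1→2*; -3=+1→0
ply 5, O at 2 | -1=-1→1*
ply 6, X at 1 | -1=+1→0*
ply 7: 0 is terminal -1 (O); from 6 depth 12

value(6, O) = -1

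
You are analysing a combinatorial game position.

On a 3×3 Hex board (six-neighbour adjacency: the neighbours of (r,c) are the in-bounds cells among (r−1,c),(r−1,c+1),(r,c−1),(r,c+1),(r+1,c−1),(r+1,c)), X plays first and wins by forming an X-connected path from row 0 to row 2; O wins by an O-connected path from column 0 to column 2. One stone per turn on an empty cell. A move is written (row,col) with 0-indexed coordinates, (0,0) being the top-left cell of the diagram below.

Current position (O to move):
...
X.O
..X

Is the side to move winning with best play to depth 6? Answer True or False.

[.../X.O/..X] O move#1: (0,0):-1/O../X.O/..X, (0,1):-1/.O./X.O/..X, (0,2):-1/..O/X.O/..X, (1,1):-1/.../XOO/..X, (2,0):+1/.../X.O/O.X*, (2,1):-1/.../X.O/.OX
[.../X.O/O.X] X move#2: (0,0):-1/X../X.O/O.X*, (0,1):-1/.X./X.O/O.X, (0,2):-1/..X/X.O/O.X, (1,1):-1/.../XXO/O.X, (2,1):-1/.../X.O/OXX
[X../X.O/O.X] O move#3: (0,1):+1/XO./X.O/O.X*, (0,2):+1/X.O/X.O/O.X, (1,1):+1/X../XOO/O.X, (2,1):+1/X../X.O/OOX
[XO./X.O/O.X] X move#4: (0,2):-1/XOX/X.O/O.X*, (1,1):-1/XO./XXO/O.X, (2,1):-1/XO./X.O/OXX
[XOX/X.O/O.X] O move#5: (1,1):+1/XOX/XOO/O.X*, (2,1):+1/XOX/X.O/OOX
[XOX/XOO/O.X] end (terminal -1, X#6); searched .../X.O/..X to 6

O winning at [.../X.O/..X]: True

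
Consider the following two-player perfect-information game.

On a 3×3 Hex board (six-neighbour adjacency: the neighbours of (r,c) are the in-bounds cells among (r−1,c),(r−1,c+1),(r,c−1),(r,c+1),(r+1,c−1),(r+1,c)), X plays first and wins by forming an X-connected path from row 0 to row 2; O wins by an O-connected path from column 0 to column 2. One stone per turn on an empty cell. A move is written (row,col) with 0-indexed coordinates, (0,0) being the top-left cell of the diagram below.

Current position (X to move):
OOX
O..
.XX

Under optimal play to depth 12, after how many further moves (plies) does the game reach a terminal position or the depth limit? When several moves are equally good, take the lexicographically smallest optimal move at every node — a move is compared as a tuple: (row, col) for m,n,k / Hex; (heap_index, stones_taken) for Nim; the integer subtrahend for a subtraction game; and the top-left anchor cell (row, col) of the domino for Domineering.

p1 X@[OOX/O../.XX]: (1,1)[OOX/OX./.XX]+1* (1,2)[OOX/O.X/.XX]+1 (2,0)[OOX/O../XXX]+1
p2 O@[OOX/OX./.XX] terminal -1; root [OOX/O../.XX] d12

PV length from [OOX/O../.XX]: 1 ply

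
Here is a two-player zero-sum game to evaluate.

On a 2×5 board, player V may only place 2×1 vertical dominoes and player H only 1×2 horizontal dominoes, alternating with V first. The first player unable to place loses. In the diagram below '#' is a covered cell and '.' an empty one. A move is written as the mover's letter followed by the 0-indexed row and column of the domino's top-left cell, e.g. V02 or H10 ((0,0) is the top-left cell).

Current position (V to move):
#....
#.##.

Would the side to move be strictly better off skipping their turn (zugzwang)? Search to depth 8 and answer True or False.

ply 1, V at #..../#.##. | V01=-1→##.../####.*; V04=-1→#...#/#.###
ply 2, H at ##.../####. | H02=-1→####./####.; H03=+1→##.##/####.*
ply 3: ##.##/####. is terminal -1 (V); from #..../#.##. depth 8
suppose V passes — search the same position with H to move:
pass> ply 1, H at #..../#.##. | H01=-1→###../#.##.*; H02=-1→#.##./#.##.; H03=-1→#..##/#.##.
pass> ply 2, V at ###../#.##. | V04=+1→###.#/#.###*
pass> ply 3: ###.#/#.### is terminal -1 (H); from #..../#.##. depth 8
for V: play -1, pass +1

zugzwang(#..../#.##., V) = True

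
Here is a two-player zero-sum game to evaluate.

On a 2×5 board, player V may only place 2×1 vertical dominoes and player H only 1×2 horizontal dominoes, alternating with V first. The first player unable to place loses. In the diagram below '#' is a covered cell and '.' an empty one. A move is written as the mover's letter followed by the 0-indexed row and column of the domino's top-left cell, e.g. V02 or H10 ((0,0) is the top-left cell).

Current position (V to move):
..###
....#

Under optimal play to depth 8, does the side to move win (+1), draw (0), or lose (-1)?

p1 V@[..###/....#]: V00[#.###/#...#]-1 V01[.####/.#..#]+1*
p2 H@[.####/.#..#]: H12[.####/.####]-1*
p3 V@[.####/.####]: V00[#####/#####]+1*
p4 H@[#####/#####] terminal -1; root [..###/....#] d8

value(..###/....#, V) = +1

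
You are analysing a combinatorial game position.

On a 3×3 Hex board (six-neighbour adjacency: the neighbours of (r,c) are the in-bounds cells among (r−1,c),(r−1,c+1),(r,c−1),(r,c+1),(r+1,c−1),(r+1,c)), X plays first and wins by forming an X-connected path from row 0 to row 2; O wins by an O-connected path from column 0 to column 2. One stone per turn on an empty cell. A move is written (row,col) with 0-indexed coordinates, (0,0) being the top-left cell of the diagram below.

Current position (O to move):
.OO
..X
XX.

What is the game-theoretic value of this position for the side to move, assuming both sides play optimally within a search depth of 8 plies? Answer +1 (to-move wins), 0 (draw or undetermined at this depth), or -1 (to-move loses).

value(.OO/..X/XX., O) = +1

ply 1, O at .OO/..X/XX. | (0,0)=+1→OOO/..X/XX.*; (1,0)=+1→.OO/O.X/XX.; (1,1)=+1→.OO/.OX/XX.; (2,2)=+1→.OO/..X/XXO
ply 2: OOO/..X/XX. is terminal -1 (X); from .OO/..X/XX. depth 8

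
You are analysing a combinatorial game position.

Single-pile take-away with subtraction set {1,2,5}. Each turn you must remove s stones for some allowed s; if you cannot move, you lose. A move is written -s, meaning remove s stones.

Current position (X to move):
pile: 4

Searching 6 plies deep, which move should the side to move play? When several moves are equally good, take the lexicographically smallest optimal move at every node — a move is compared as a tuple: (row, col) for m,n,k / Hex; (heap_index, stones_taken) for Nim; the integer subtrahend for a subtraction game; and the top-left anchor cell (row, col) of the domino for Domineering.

p1 X@[4]: -1[3]+1* -2[2]-1
p2 O@[3]: -1[2]-1* -2[1]-1
p3 X@[2]: -1[1]-1 -2[0]+1*
p4 O@[0] terminal -1; root [4] d6

X's best at [4]: -1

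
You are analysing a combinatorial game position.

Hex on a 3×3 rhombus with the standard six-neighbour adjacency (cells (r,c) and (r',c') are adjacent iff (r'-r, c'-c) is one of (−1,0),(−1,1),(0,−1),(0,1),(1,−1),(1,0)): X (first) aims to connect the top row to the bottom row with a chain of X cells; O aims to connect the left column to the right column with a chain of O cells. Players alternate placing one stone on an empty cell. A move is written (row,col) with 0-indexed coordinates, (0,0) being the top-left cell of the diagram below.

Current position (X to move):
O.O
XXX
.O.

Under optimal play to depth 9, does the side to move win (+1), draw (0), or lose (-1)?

ply 1, X at O.O/XXX/.O. | (0,1)=+1→OXO/XXX/.O.*; (2,0)=-1→O.O/XXX/XO.; (2,2)=-1→O.O/XXX/.OX
ply 2, O at OXO/XXX/.O. | (2,0)=-1→OXO/XXX/OO.*; (2,2)=-1→OXO/XXX/.OO
ply 3, X at OXO/XXX/OO. | (2,2)=+1→OXO/XXX/OOX*
ply 4: OXO/XXX/OOX is terminal -1 (O); from O.O/XXX/.O. depth 9

value(O.O/XXX/.O., X) = +1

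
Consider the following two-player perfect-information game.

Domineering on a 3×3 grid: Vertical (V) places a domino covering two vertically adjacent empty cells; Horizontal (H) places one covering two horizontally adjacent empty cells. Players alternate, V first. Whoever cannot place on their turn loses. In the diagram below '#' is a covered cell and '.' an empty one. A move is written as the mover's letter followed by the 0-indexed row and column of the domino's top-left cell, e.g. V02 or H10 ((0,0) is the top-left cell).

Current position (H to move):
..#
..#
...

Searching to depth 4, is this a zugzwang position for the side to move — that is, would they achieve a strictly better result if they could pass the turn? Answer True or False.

zugzwang(..#/..#/..., H) = False

p1 H@[..#/..#/...]: H00[###/..#/...]-1 H10[..#/###/...]+1* H20[..#/..#/##.]-1 H21[..#/..#/.##]-1
p2 V@[..#/###/...] terminal -1; root [..#/..#/...] d4
suppose H passes — search the same position with V to move:
pass> p1 V@[..#/..#/...]: V00[#.#/#.#/...]+1* V01[.##/.##/...]+1 V10[..#/#.#/#..]+1 V11[..#/.##/.#.]+1
pass> p2 H@[#.#/#.#/...]: H20[#.#/#.#/##.]-1* H21[#.#/#.#/.##]-1
pass> p3 V@[#.#/#.#/##.]: V01[###/###/##.]+1*
pass> p4 H@[###/###/##.] terminal -1; root [..#/..#/...] d4
for H: play +1, pass -1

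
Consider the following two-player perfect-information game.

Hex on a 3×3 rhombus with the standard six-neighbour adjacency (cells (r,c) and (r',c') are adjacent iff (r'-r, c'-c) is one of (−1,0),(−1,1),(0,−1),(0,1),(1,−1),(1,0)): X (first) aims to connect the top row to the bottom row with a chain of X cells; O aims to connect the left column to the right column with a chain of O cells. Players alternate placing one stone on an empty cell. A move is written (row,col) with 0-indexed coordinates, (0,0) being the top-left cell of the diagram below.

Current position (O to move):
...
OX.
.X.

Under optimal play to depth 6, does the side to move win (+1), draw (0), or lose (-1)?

value(.../OX./.X., O) = -1

p1 O@[.../OX./.X.]: (0,0)[O../OX./.X.]-1* (0,1)[.O./OX./.X.]-1 (0,2)[..O/OX./.X.]-1 (1,2)[.../OXO/.X.]-1 (2,0)[.../OX./OX.]-1 (2,2)[.../OX./.XO]-1
p2 X@[O../OX./.X.]: (0,1)[OX./OX./.X.]+1* (0,2)[O.X/OX./.X.]+1 (1,2)[O../OXX/.X.]+1 (2,0)[O../OX./XX.]+1 (2,2)[O../OX./.XX]+1
p3 O@[OX./OX./.X.] terminal -1; root [.../OX./.X.] d6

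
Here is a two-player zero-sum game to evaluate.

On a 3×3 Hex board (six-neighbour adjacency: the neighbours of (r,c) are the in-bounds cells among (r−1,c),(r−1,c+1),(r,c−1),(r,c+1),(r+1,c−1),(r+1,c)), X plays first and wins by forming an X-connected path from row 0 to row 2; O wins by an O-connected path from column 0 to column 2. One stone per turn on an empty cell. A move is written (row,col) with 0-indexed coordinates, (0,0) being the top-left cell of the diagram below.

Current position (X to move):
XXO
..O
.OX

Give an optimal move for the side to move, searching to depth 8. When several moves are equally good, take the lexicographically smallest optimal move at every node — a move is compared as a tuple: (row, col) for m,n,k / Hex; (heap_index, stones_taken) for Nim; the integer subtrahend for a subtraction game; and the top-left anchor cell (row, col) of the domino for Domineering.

p1 X@[XXO/..O/.OX]: (1,0)[XXO/X.O/.OX]-1 (1,1)[XXO/.XO/.OX]-1 (2,0)[XXO/..O/XOX]+1*
p2 O@[XXO/..O/XOX]: (1,0)[XXO/O.O/XOX]-1* (1,1)[XXO/.OO/XOX]-1
p3 X@[XXO/O.O/XOX]: (1,1)[XXO/OXO/XOX]+1*
p4 O@[XXO/OXO/XOX] terminal -1; root [XXO/..O/.OX] d8

X's best at [XXO/..O/.OX]: (2,0)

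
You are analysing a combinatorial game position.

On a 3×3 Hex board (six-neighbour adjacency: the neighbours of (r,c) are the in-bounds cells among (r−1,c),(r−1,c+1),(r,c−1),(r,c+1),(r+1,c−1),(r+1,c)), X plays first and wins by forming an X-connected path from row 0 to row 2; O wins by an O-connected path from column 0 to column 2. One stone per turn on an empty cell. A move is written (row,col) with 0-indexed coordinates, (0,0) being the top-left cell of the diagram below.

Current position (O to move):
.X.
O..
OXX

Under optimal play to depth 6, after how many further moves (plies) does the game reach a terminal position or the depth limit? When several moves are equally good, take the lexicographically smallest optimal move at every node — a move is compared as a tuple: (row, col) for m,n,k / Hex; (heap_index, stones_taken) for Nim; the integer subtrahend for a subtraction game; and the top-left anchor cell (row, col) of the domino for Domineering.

PV length from [.X./O../OXX]: 3 plies

[.X./O../OXX] O move#1: (0,0):-1/OX./O../OXX, (0,2):-1/.XO/O../OXX, (1,1):+1/.X./OO./OXX*, (1,2):-1/.X./O.O/OXX
[.X./OO./OXX] X move#2: (0,0):-1/XX./OO./OXX*, (0,2):-1/.XX/OO./OXX, (1,2):-1/.X./OOX/OXX
[XX./OO./OXX] O move#3: (0,2):+1/XXO/OO./OXX*, (1,2):+1/XX./OOO/OXX
[XXO/OO./OXX] end (terminal -1, X#4); searched .X./O../OXX to 6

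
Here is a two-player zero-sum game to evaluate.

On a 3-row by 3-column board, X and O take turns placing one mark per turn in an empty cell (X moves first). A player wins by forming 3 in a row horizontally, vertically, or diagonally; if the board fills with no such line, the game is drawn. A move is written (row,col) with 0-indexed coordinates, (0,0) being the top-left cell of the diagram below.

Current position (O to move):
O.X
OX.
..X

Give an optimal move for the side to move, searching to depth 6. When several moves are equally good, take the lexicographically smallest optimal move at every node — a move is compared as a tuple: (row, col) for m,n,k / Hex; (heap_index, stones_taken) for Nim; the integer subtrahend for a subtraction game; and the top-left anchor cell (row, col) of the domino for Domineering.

ply 1, O at O.X/OX./..X | (0,1)=-1→OOX/OX./..X; (1,2)=-1→O.X/OXO/..X; (2,0)=+1→O.X/OX./O.X*; (2,1)=-1→O.X/OX./.OX
ply 2: O.X/OX./O.X is terminal -1 (X); from O.X/OX./..X depth 6

O's best at [O.X/OX./..X]: (2,0)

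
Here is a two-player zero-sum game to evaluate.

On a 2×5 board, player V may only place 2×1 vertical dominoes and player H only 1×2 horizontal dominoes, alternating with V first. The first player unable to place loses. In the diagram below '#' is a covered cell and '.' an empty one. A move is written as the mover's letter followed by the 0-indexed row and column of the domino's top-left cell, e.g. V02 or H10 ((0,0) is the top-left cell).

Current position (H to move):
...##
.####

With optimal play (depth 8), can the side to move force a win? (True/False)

[...##/.####] H move#1: H00:+1/##.##/.####*, H01:-1/.####/.####
[##.##/.####] end (terminal -1, V#2); searched ...##/.#### to 8

H winning at [...##/.####]: True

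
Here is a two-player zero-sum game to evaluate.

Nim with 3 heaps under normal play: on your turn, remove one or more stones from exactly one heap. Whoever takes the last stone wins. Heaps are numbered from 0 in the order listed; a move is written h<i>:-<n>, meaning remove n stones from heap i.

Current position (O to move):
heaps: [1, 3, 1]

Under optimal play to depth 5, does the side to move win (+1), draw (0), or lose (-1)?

value((1,3,1), O) = +1

[(1,3,1)] O move#1: h0:-1:-1/(0,3,1), h1:-1:-1/(1,2,1), h1:-2:-1/(1,1,1), h1:-3:+1/(1,0,1)*, h2:-1:-1/(1,3,0)
[(1,0,1)] X move#2: h0:-1:-1/(0,0,1)*, h2:-1:-1/(1,0,0)
[(0,0,1)] O move#3: h2:-1:+1/(0,0,0)*
[(0,0,0)] end (terminal -1, X#4); searched (1,3,1) to 5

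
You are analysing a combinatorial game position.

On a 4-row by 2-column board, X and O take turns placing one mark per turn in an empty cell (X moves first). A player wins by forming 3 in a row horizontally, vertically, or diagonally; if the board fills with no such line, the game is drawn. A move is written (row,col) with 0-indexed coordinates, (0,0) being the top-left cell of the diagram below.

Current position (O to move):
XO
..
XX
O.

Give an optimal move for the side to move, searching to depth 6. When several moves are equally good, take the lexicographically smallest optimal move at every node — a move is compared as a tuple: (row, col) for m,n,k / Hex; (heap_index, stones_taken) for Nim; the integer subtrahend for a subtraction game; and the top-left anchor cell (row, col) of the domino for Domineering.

O's best at [XO/../XX/O.]: (1,0)

ply 1, O at XO/../XX/O. | (1,0)=+0→XO/O./XX/O.*; (1,1)=-1→XO/.O/XX/O.; (3,1)=-1→XO/../XX/OO
ply 2, X at XO/O./XX/O. | (1,1)=+0→XO/OX/XX/O.*; (3,1)=+0→XO/O./XX/OX
ply 3, O at XO/OX/XX/O. | (3,1)=+0→XO/OX/XX/OO*
ply 4: XO/OX/XX/OO is terminal +0 (X); from XO/../XX/O. depth 6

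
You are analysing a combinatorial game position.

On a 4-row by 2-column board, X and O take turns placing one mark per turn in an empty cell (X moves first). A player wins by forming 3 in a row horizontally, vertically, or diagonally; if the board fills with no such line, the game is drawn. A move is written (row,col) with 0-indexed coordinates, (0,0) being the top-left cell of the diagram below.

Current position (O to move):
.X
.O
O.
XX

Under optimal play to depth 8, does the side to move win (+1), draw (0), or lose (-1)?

value(.X/.O/O./XX, O) = 0

p1 O@[.X/.O/O./XX]: (0,0)[OX/.O/O./XX]+0* (1,0)[.X/OO/O./XX]+0 (2,1)[.X/.O/OO/XX]+0
p2 X@[OX/.O/O./XX]: (1,0)[OX/XO/O./XX]+0* (2,1)[OX/.O/OX/XX]-1
p3 O@[OX/XO/O./XX]: (2,1)[OX/XO/OO/XX]+0*
p4 X@[OX/XO/OO/XX] terminal +0; root [.X/.O/O./XX] d8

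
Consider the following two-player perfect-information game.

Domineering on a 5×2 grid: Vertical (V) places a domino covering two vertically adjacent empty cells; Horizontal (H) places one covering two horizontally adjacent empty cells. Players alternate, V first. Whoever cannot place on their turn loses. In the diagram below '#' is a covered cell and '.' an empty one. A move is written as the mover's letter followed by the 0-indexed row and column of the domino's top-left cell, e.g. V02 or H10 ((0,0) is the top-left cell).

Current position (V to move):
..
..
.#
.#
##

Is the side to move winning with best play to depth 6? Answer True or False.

V winning at [../../.#/.#/##]: True

ply 1, V at ../../.#/.#/## | V00=+1→#./#./.#/.#/##*; V01=+1→.#/.#/.#/.#/##; V10=-1→../#./##/.#/##; V20=-1→../../##/##/##
ply 2: #./#./.#/.#/## is terminal -1 (H); from ../../.#/.#/## depth 6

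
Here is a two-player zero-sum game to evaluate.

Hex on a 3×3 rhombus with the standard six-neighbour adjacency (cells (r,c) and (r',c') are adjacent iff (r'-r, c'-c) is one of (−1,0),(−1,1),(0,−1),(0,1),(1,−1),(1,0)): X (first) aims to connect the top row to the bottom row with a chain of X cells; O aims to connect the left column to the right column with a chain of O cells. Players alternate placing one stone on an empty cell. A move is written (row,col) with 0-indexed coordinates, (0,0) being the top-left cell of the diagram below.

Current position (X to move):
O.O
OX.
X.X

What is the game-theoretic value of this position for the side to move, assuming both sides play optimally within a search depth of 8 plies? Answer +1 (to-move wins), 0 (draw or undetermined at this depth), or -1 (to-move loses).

value(O.O/OX./X.X, X) = +1

[O.O/OX./X.X] X move#1: (0,1):+1/OXO/OX./X.X*, (1,2):-1/O.O/OXX/X.X, (2,1):-1/O.O/OX./XXX
[OXO/OX./X.X] end (terminal -1, O#2); searched O.O/OX./X.X to 8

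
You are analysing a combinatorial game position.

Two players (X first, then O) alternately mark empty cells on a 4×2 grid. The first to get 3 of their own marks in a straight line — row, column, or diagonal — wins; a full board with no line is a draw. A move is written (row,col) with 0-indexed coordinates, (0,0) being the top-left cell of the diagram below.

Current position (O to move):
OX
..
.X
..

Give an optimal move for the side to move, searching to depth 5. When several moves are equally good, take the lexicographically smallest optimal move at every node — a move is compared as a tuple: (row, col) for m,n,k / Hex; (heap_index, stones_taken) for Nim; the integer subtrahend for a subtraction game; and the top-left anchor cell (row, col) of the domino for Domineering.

O's best at [OX/../.X/..]: (1,1)

p1 O@[OX/../.X/..]: (1,0)[OX/O./.X/..]-1 (1,1)[OX/.O/.X/..]+0* (2,0)[OX/../OX/..]-1 (3,0)[OX/../.X/O.]-1 (3,1)[OX/../.X/.O]-1
p2 X@[OX/.O/.X/..]: (1,0)[OX/XO/.X/..]+0* (2,0)[OX/.O/XX/..]+0 (3,0)[OX/.O/.X/X.]+0 (3,1)[OX/.O/.X/.X]+0
p3 O@[OX/XO/.X/..]: (2,0)[OX/XO/OX/..]+0* (3,0)[OX/XO/.X/O.]+0 (3,1)[OX/XO/.X/.O]+0
p4 X@[OX/XO/OX/..]: (3,0)[OX/XO/OX/X.]+0* (3,1)[OX/XO/OX/.X]+0
p5 O@[OX/XO/OX/X.]: (3,1)[OX/XO/OX/XO]+0*
p6 X@[OX/XO/OX/XO] terminal +0; root [OX/../.X/..] d5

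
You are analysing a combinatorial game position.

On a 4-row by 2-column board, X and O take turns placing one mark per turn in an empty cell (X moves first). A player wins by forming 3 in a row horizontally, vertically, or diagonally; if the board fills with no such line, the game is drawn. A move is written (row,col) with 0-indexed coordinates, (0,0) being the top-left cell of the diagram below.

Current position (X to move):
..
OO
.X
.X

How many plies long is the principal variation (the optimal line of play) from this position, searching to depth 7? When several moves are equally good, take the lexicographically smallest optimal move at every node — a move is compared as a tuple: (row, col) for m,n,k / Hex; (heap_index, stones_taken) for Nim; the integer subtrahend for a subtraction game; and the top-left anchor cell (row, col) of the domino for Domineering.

ply 1, X at ../OO/.X/.X | (0,0)=+0→X./OO/.X/.X*; (0,1)=-1→.X/OO/.X/.X; (2,0)=+0→../OO/XX/.X; (3,0)=+0→../OO/.X/XX
ply 2, O at X./OO/.X/.X | (0,1)=+0→XO/OO/.X/.X*; (2,0)=+0→X./OO/OX/.X; (3,0)=+0→X./OO/.X/OX
ply 3, X at XO/OO/.X/.X | (2,0)=+0→XO/OO/XX/.X*; (3,0)=+0→XO/OO/.X/XX
ply 4, O at XO/OO/XX/.X | (3,0)=+0→XO/OO/XX/OX*
ply 5: XO/OO/XX/OX is terminal +0 (X); from ../OO/.X/.X depth 7

PV length from [../OO/.X/.X]: 4 plies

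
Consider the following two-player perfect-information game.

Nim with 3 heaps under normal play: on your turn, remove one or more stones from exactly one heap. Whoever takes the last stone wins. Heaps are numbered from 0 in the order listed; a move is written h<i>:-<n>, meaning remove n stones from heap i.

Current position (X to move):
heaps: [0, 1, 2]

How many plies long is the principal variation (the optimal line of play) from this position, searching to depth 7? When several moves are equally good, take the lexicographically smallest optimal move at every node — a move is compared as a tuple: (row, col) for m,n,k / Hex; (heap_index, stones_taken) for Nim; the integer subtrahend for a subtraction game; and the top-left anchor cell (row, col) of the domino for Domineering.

PV length from [(0,1,2)]: 3 plies

p1 X@[(0,1,2)]: h1:-1[(0,0,2)]-1 h2:-1[(0,1,1)]+1* h2:-2[(0,1,0)]-1
p2 O@[(0,1,1)]: h1:-1[(0,0,1)]-1* h2:-1[(0,1,0)]-1
p3 X@[(0,0,1)]: h2:-1[(0,0,0)]+1*
p4 O@[(0,0,0)] terminal -1; root [(0,1,2)] d7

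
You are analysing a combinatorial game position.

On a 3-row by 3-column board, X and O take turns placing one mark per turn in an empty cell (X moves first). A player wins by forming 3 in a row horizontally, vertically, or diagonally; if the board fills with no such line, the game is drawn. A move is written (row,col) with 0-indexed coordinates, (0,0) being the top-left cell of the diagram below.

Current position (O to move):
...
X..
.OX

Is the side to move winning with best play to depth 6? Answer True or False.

O winning at [.../X../.OX]: False

p1 O@[.../X../.OX]: (0,0)[O../X../.OX]-1 (0,1)[.O./X../.OX]-1 (0,2)[..O/X../.OX]-1 (1,1)[.../XO./.OX]+0* (1,2)[.../X.O/.OX]-1 (2,0)[.../X../OOX]-1
p2 X@[.../XO./.OX]: (0,0)[X../XO./.OX]-1 (0,1)[.X./XO./.OX]+0* (0,2)[..X/XO./.OX]-1 (1,2)[.../XOX/.OX]-1 (2,0)[.../XO./XOX]-1
p3 O@[.X./XO./.OX]: (0,0)[OX./XO./.OX]+0* (0,2)[.XO/XO./.OX]+0 (1,2)[.X./XOO/.OX]-1 (2,0)[.X./XO./OOX]-1
p4 X@[OX./XO./.OX]: (0,2)[OXX/XO./.OX]+0* (1,2)[OX./XOX/.OX]+0 (2,0)[OX./XO./XOX]+0
p5 O@[OXX/XO./.OX]: (1,2)[OXX/XOO/.OX]+0* (2,0)[OXX/XO./OOX]-1
p6 X@[OXX/XOO/.OX]: (2,0)[OXX/XOO/XOX]+0*
p7 O@[OXX/XOO/XOX] terminal +0; root [.../X../.OX] d6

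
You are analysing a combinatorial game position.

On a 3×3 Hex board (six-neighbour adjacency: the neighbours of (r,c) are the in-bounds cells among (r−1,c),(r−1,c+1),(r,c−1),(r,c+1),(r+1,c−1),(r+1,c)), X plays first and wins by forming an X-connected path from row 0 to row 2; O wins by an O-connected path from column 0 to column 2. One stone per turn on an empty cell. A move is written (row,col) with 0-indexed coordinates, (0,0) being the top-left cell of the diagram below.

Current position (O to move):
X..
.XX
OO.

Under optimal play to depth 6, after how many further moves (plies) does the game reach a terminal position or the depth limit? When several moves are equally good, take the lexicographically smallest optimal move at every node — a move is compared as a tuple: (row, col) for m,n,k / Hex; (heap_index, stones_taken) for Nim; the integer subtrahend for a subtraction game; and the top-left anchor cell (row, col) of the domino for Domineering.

PV length from [X../.XX/OO.]: 1 ply

[X../.XX/OO.] O move#1: (0,1):-1/XO./.XX/OO., (0,2):-1/X.O/.XX/OO., (1,0):-1/X../OXX/OO., (2,2):+1/X../.XX/OOO*
[X../.XX/OOO] end (terminal -1, X#2); searched X../.XX/OO. to 6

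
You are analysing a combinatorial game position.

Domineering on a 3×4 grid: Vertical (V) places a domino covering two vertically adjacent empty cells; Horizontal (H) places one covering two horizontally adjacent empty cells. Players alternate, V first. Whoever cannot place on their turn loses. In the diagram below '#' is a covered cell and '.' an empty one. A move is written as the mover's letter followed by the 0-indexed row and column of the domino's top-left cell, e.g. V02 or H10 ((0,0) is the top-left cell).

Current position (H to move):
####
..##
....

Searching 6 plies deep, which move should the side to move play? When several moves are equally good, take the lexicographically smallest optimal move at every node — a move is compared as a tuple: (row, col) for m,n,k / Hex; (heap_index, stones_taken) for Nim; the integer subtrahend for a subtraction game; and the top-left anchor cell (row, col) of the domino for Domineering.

[####/..##/....] H move#1: H10:+1/####/####/....*, H20:+1/####/..##/##.., H21:-1/####/..##/.##., H22:-1/####/..##/..##
[####/####/....] end (terminal -1, V#2); searched ####/..##/.... to 6

H's best at [####/..##/....]: H10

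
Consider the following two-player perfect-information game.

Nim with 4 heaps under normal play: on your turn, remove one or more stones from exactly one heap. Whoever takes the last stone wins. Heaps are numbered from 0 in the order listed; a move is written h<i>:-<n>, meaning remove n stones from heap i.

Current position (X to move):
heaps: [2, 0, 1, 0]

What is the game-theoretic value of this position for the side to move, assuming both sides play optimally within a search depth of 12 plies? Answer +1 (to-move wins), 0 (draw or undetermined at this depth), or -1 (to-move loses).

value((2,0,1,0), X) = +1

p1 X@[(2,0,1,0)]: h0:-1[(1,0,1,0)]+1* h0:-2[(0,0,1,0)]-1 h2:-1[(2,0,0,0)]-1
p2 O@[(1,0,1,0)]: h0:-1[(0,0,1,0)]-1* h2:-1[(1,0,0,0)]-1
p3 X@[(0,0,1,0)]: h2:-1[(0,0,0,0)]+1*
p4 O@[(0,0,0,0)] terminal -1; root [(2,0,1,0)] d12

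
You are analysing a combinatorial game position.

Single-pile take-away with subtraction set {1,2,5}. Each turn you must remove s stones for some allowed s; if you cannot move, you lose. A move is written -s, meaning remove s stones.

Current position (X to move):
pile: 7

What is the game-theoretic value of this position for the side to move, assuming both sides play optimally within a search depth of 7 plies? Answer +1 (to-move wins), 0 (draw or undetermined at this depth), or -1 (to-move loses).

[7] X move#1: -1:+1/6*, -2:-1/5, -5:-1/2
[6] O move#2: -1:-1/5*, -2:-1/4, -5:-1/1
[5] X move#3: -1:-1/4, -2:+1/3*, -5:+1/0
[3] O move#4: -1:-1/2*, -2:-1/1
[2] X move#5: -1:-1/1, -2:+1/0*
[0] end (terminal -1, O#6); searched 7 to 7

value(7, X) = +1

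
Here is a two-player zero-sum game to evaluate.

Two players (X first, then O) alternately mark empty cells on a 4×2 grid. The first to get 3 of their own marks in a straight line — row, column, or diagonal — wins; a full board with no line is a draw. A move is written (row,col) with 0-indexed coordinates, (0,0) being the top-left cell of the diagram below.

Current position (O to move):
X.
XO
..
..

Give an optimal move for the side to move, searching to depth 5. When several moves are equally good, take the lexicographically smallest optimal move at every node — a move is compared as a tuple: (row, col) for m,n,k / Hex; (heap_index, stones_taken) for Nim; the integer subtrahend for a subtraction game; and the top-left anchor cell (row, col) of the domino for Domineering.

[X./XO/../..] O move#1: (0,1):-1/XO/XO/../.., (2,0):+0/X./XO/O./..*, (2,1):-1/X./XO/.O/.., (3,0):-1/X./XO/../O., (3,1):-1/X./XO/../.O
[X./XO/O./..] X move#2: (0,1):+0/XX/XO/O./..*, (2,1):+0/X./XO/OX/.., (3,0):-1/X./XO/O./X., (3,1):+0/X./XO/O./.X
[XX/XO/O./..] O move#3: (2,1):+0/XX/XO/OO/..*, (3,0):+0/XX/XO/O./O., (3,1):+0/XX/XO/O./.O
[XX/XO/OO/..] X move#4: (3,0):-1/XX/XO/OO/X., (3,1):+0/XX/XO/OO/.X*
[XX/XO/OO/.X] O move#5: (3,0):+0/XX/XO/OO/OX*
[XX/XO/OO/OX] end (terminal +0, X#6); searched X./XO/../.. to 5

O's best at [X./XO/../..]: (2,0)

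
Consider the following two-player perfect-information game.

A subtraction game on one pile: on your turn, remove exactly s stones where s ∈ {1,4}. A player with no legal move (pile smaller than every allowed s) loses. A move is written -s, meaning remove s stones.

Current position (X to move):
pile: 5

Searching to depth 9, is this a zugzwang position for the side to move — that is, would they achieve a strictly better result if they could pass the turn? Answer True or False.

p1 X@[5]: -1[4]-1* -4[1]-1
p2 O@[4]: -1[3]-1 -4[0]+1*
p3 X@[0] terminal -1; root [5] d9
pass branch (O moves first from the same position):
  | p1 O@[5]: -1[4]-1* -4[1]-1
  | p2 X@[4]: -1[3]-1 -4[0]+1*
  | p3 O@[0] terminal -1; root [5] d9
X moving scores -1; X passing scores +1

zugzwang(5, X) = True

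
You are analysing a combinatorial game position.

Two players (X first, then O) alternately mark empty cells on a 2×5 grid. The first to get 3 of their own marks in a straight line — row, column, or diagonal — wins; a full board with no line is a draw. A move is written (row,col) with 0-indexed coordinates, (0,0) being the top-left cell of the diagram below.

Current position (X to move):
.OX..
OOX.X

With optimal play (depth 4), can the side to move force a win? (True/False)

ply 1, X at .OX../OOX.X | (0,0)=+0→XOX../OOX.X; (0,3)=+1→.OXX./OOX.X*; (0,4)=+1→.OX.X/OOX.X; (1,3)=+1→.OX../OOXXX
ply 2, O at .OXX./OOX.X | (0,0)=-1→OOXX./OOX.X*; (0,4)=-1→.OXXO/OOX.X; (1,3)=-1→.OXX./OOXOX
ply 3, X at OOXX./OOX.X | (0,4)=+1→OOXXX/OOX.X*; (1,3)=+1→OOXX./OOXXX
ply 4: OOXXX/OOX.X is terminal -1 (O); from .OX../OOX.X depth 4

X winning at [.OX../OOX.X]: True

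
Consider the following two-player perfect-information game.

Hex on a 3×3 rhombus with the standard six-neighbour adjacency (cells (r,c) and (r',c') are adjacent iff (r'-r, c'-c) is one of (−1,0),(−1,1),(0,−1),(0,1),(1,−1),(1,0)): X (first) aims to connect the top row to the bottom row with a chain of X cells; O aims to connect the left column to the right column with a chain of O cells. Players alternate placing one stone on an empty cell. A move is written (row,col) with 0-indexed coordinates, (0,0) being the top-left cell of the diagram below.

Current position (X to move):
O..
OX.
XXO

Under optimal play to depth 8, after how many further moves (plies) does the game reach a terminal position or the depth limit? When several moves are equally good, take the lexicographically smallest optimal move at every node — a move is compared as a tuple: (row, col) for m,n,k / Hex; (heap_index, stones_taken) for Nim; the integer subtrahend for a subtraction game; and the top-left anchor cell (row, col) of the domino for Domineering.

p1 X@[O../OX./XXO]: (0,1)[OX./OX./XXO]+1* (0,2)[O.X/OX./XXO]+1 (1,2)[O../OXX/XXO]+1
p2 O@[OX./OX./XXO] terminal -1; root [O../OX./XXO] d8

PV length from [O../OX./XXO]: 1 ply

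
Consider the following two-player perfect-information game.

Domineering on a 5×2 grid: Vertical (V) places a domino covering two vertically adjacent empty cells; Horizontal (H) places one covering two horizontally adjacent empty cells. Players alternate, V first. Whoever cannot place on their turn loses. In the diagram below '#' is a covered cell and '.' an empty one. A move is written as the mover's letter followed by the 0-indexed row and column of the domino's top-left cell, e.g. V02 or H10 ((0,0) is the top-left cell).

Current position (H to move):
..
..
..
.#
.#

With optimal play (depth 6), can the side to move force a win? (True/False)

H winning at [../../../.#/.#]: True

p1 H@[../../../.#/.#]: H00[##/../../.#/.#]-1 H10[../##/../.#/.#]+1* H20[../../##/.#/.#]-1
p2 V@[../##/../.#/.#]: V20[../##/#./##/.#]-1* V30[../##/../##/##]-1
p3 H@[../##/#./##/.#]: H00[##/##/#./##/.#]+1*
p4 V@[##/##/#./##/.#] terminal -1; root [../../../.#/.#] d6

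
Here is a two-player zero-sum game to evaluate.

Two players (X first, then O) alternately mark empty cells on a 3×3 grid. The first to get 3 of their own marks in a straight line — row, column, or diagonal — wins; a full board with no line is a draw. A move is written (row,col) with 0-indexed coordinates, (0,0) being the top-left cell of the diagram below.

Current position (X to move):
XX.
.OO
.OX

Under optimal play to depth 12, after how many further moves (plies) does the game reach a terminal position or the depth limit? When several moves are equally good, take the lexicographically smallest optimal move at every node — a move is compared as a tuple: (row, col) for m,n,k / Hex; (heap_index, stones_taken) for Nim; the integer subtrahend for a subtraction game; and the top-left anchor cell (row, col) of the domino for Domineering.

ply 1, X at XX./.OO/.OX | (0,2)=+1→XXX/.OO/.OX*; (1,0)=+1→XX./XOO/.OX; (2,0)=-1→XX./.OO/XOX
ply 2: XXX/.OO/.OX is terminal -1 (O); from XX./.OO/.OX depth 12

PV length from [XX./.OO/.OX]: 1 ply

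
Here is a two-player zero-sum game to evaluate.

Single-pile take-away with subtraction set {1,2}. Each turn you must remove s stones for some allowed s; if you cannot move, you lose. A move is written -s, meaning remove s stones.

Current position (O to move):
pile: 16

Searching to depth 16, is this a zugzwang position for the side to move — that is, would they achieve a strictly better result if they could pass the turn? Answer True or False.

ply 1, O at 16 | -1=+1→15*; -2=-1→14
ply 2, X at 15 | -1=-1→14*; -2=-1→13
ply 3, O at 14 | -1=-1→13; -2=+1→12*
ply 4, X at 12 | -1=-1→11*; -2=-1→10
ply 5, O at 11 | -1=-1→10; -2=+1→9*
ply 6, X at 9 | -1=-1→8*; -2=-1→7
ply 7, O at 8 | -1=-1→7; -2=+1→6*
ply 8, X at 6 | -1=-1→5*; -2=-1→4
ply 9, O at 5 | -1=-1→4; -2=+1→3*
ply 10, X at 3 | -1=-1→2*; -2=-1→1
ply 11, O at 2 | -1=-1→1; -2=+1→0*
ply 12: 0 is terminal -1 (X); from 16 depth 16
pass branch (X moves first from the same position):
  | ply 1, X at 16 | -1=+1→15*; -2=-1→14
  | ply 2, O at 15 | -1=-1→14*; -2=-1→13
  | ply 3, X at 14 | -1=-1→13; -2=+1→12*
  | ply 4, O at 12 | -1=-1→11*; -2=-1→10
  | ply 5, X at 11 | -1=-1→10; -2=+1→9*
  | ply 6, O at 9 | -1=-1→8*; -2=-1→7
  | ply 7, X at 8 | -1=-1→7; -2=+1→6*
  | ply 8, O at 6 | -1=-1→5*; -2=-1→4
  | ply 9, X at 5 | -1=-1→4; -2=+1→3*
  | ply 10, O at 3 | -1=-1→2*; -2=-1→1
  | ply 11, X at 2 | -1=-1→1; -2=+1→0*
  | ply 12: 0 is terminal -1 (O); from 16 depth 16
O moving scores +1; O passing scores -1

zugzwang(16, O) = False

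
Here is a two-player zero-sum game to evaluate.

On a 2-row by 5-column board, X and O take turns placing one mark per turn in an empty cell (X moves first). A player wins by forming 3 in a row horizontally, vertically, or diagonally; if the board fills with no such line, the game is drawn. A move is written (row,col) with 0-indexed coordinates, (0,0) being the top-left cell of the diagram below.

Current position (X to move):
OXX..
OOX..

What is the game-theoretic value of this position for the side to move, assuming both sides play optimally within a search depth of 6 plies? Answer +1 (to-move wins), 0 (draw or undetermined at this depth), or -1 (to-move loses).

p1 X@[OXX../OOX..]: (0,3)[OXXX./OOX..]+1* (0,4)[OXX.X/OOX..]+0 (1,3)[OXX../OOXX.]+1 (1,4)[OXX../OOX.X]+1
p2 O@[OXXX./OOX..] terminal -1; root [OXX../OOX..] d6

value(OXX../OOX.., X) = +1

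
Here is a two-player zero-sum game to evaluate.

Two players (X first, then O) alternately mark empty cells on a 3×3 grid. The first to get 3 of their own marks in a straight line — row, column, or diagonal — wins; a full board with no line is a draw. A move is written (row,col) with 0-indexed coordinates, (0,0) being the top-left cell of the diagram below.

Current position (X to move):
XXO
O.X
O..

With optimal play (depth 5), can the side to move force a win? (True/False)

X winning at [XXO/O.X/O..]: True

ply 1, X at XXO/O.X/O.. | (1,1)=+1→XXO/OXX/O..*; (2,1)=-1→XXO/O.X/OX.; (2,2)=-1→XXO/O.X/O.X
ply 2, O at XXO/OXX/O.. | (2,1)=-1→XXO/OXX/OO.*; (2,2)=-1→XXO/OXX/O.O
ply 3, X at XXO/OXX/OO. | (2,2)=+1→XXO/OXX/OOX*
ply 4: XXO/OXX/OOX is terminal -1 (O); from XXO/O.X/O.. depth 5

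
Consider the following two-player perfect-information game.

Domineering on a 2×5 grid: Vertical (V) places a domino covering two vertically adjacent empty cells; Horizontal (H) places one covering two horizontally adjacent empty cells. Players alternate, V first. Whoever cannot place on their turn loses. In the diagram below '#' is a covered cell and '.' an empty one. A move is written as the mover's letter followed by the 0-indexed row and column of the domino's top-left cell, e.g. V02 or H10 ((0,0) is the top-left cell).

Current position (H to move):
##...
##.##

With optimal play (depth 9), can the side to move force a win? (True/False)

H winning at [##.../##.##]: True

p1 H@[##.../##.##]: H02[####./##.##]+1* H03[##.##/##.##]-1
p2 V@[####./##.##] terminal -1; root [##.../##.##] d9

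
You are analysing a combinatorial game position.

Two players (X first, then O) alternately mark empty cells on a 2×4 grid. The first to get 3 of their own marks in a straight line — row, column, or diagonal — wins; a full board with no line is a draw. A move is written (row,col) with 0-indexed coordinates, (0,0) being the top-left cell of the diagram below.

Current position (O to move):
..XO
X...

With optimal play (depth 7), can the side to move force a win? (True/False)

O winning at [..XO/X...]: False

ply 1, O at ..XO/X... | (0,0)=+0→O.XO/X...*; (0,1)=+0→.OXO/X...; (1,1)=+0→..XO/XO..; (1,2)=+0→..XO/X.O.; (1,3)=+0→..XO/X..O
ply 2, X at O.XO/X... | (0,1)=+0→OXXO/X...*; (1,1)=+0→O.XO/XX..; (1,2)=+0→O.XO/X.X.; (1,3)=+0→O.XO/X..X
ply 3, O at OXXO/X... | (1,1)=+0→OXXO/XO..*; (1,2)=+0→OXXO/X.O.; (1,3)=+0→OXXO/X..O
ply 4, X at OXXO/XO.. | (1,2)=+0→OXXO/XOX.*; (1,3)=+0→OXXO/XO.X
ply 5, O at OXXO/XOX. | (1,3)=+0→OXXO/XOXO*
ply 6: OXXO/XOXO is terminal +0 (X); from ..XO/X... depth 7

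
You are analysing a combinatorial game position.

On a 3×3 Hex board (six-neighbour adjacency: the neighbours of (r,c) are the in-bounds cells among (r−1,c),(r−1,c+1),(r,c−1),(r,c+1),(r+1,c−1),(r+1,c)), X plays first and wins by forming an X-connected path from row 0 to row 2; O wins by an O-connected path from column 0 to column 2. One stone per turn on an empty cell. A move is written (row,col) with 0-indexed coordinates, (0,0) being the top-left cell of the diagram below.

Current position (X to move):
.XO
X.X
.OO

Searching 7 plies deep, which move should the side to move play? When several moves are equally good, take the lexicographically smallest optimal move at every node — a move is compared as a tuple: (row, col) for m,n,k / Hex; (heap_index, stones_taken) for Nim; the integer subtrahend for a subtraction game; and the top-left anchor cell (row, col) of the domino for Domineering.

p1 X@[.XO/X.X/.OO]: (0,0)[XXO/X.X/.OO]-1 (1,1)[.XO/XXX/.OO]-1 (2,0)[.XO/X.X/XOO]+1*
p2 O@[.XO/X.X/XOO] terminal -1; root [.XO/X.X/.OO] d7

X's best at [.XO/X.X/.OO]: (2,0)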